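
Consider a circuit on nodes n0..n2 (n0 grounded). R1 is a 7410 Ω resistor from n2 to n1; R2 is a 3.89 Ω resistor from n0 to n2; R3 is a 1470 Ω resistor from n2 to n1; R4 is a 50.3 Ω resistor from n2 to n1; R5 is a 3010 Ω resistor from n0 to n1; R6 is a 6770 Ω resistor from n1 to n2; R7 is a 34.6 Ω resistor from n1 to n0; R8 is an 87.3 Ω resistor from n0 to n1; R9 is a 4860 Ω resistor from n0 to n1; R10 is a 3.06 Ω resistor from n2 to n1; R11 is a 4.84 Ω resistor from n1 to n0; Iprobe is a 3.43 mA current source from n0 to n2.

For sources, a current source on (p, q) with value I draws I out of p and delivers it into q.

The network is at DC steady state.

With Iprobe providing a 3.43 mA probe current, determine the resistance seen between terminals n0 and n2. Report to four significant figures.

R_eq = 2.490 Ω

Apply KCL at each of the 2 non-ground nodes and solve the resulting linear system.
Node n1: branches {R1, R3, R4, R5, R6, R7, R8, R9, R10, R11} → V_1 = 0.004988
Node n2: branches {R1, R2, R3, R4, R6, R10, Iprobe} → V_2 = 0.008540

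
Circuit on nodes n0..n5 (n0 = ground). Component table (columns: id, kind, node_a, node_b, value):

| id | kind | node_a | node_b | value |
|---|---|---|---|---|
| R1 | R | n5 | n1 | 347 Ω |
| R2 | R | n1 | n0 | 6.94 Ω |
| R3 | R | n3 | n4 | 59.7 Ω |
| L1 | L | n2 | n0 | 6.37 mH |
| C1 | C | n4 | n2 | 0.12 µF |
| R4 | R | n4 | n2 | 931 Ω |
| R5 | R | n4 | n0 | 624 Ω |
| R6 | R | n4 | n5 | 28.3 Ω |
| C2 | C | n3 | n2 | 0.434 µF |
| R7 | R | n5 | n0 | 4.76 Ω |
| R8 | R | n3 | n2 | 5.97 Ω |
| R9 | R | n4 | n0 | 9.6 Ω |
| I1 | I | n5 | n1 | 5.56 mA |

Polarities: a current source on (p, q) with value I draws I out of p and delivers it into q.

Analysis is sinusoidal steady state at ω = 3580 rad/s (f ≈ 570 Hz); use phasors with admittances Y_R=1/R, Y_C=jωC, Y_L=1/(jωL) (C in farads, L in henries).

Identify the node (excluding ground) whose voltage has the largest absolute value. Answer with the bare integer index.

MNA unknowns: 5 node voltages V₁..V_5
R1: Y=0.002882+0.000j on G[5,1]
R2: Y=0.1441+0.000j on G[1,0]
R3: Y=0.01675+0.000j on G[3,4]
L1: Y=0.000-0.04385j on G[2,0]
C1: Y=0.000+0.0004296j on G[4,2]
R4: Y=0.001074+0.000j on G[4,2]
R5: Y=0.001603+0.000j on G[4,0]
R6: Y=0.03534+0.000j on G[4,5]
C2: Y=0.000+0.001554j on G[3,2]
R7: Y=0.2101+0.000j on G[5,0]
R8: Y=0.1675+0.000j on G[3,2]
R9: Y=0.1042+0.000j on G[4,0]
I1: z[5]−=0.00556, z[1]+=0.00556
solve → V1=0.03738-4.792e-07j, V2=-0.0005328-0.001730j, V3=-0.0009508-0.001585j, V4=-0.005144-0.0001717j, V5=-0.02269-2.444e-05j

1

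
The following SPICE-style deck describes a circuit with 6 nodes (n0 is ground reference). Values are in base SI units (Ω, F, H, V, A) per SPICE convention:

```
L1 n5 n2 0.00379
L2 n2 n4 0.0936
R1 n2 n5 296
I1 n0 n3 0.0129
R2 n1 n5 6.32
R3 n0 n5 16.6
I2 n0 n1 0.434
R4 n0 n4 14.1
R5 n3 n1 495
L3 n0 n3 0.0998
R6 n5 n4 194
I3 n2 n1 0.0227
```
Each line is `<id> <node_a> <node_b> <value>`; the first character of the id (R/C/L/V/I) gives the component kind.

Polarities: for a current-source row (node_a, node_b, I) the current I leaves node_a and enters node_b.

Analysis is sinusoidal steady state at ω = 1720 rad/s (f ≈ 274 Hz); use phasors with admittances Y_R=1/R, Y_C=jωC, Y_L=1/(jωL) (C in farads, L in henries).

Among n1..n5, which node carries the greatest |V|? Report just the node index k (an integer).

1

MNA unknowns: 5 node voltages V₁..V_5
L1: Y=0.000-0.1534j on G[5,2]
L2: Y=0.000-0.006211j on G[2,4]
R1: Y=0.003378+0.000j on G[2,5]
I1: z[0]−=0.0129, z[3]+=0.0129
R2: Y=0.1582+0.000j on G[1,5]
R3: Y=0.06024+0.000j on G[0,5]
I2: z[0]−=0.434, z[1]+=0.434
R4: Y=0.07092+0.000j on G[0,4]
R5: Y=0.002020+0.000j on G[3,1]
L3: Y=0.000-0.005826j on G[0,3]
R6: Y=0.005155+0.000j on G[5,4]
I3: z[2]−=0.0227, z[1]+=0.0227
solve → V1=9.144+0.6845j, V2=6.124+0.4528j, V3=1.455+4.881j, V4=0.5016-0.4163j, V5=6.356+0.6309j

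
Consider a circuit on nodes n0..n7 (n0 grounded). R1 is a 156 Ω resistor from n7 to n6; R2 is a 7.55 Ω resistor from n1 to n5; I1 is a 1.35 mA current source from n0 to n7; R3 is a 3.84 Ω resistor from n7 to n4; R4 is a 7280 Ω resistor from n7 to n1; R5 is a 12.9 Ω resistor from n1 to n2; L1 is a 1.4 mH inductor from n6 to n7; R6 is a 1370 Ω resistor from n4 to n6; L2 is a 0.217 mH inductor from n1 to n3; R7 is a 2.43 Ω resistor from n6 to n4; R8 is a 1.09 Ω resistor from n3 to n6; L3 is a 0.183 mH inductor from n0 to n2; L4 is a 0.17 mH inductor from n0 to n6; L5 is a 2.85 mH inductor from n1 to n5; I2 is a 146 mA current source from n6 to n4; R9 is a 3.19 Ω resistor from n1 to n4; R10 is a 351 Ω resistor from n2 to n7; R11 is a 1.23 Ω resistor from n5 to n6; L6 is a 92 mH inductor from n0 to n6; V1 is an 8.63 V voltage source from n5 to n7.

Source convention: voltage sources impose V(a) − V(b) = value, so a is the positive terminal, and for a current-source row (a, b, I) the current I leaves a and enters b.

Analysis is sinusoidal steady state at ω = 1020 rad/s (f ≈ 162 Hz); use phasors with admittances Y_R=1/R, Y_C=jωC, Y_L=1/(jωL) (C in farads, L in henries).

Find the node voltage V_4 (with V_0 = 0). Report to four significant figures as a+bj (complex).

-1.285-1.058j V

Element admittances at ω=1020 rad/s:
  Y(R1) = 0.006410+0.000j S between n7,n6
  Y(R2) = 0.1325+0.000j S between n1,n5
  I1: injects 0.00135 A into n7 (from n0)
  Y(R3) = 0.2604+0.000j S between n7,n4
  Y(R4) = 0.0001374+0.000j S between n7,n1
  Y(R5) = 0.07752+0.000j S between n1,n2
  Y(L1) = 0.000-0.7003j S between n6,n7
  Y(R6) = 0.0007299+0.000j S between n4,n6
  Y(L2) = 0.000-4.518j S between n1,n3
  Y(R7) = 0.4115+0.000j S between n6,n4
  Y(R8) = 0.9174+0.000j S between n3,n6
  Y(L3) = 0.000-5.357j S between n0,n2
  Y(L4) = 0.000-5.767j S between n0,n6
  Y(L5) = 0.000-0.3440j S between n1,n5
  I2: injects 0.146 A into n4 (from n6)
  Y(R9) = 0.3135+0.000j S between n1,n4
  Y(R10) = 0.002849+0.000j S between n2,n7
  Y(R11) = 0.8130+0.000j S between n5,n6
  Y(L6) = 0.000-0.01066j S between n0,n6
  V1: constraint V(n5)−V(n7) = 8.63
Assemble and solve the 8×8 MNA system:
  V(n1)=-0.08958-1.312j  V(n2)=0.02022-0.004412j  V(n3)=-0.3436-1.246j  V(n4)=-1.285-1.058j  V(n5)=3.341-2.433j  V(n6)=-0.01875+0.004325j  V(n7)=-5.289-2.433j
  i(V1)=-2.800+3.310j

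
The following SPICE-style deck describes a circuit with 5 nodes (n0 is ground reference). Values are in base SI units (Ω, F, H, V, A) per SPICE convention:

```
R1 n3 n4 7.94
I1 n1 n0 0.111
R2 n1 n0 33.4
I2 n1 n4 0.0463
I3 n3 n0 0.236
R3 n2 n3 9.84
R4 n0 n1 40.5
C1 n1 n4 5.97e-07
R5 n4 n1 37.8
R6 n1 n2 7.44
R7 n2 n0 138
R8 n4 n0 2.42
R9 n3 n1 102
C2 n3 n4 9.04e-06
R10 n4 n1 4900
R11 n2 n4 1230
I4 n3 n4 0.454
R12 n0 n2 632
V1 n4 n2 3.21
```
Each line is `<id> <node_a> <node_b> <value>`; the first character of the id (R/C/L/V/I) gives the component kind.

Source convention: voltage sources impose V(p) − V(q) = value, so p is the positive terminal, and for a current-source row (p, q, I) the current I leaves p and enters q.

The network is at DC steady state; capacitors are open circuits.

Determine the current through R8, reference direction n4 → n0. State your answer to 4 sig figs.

MNA unknowns: 4 node voltages V₁..V_4 plus 1 source current (V1)
R1: Y=0.1259 on G[3,4]
I1: z[1]−=0.111, z[0]+=0.111
R2: Y=0.02994 on G[1,0]
I2: z[1]−=0.0463, z[4]+=0.0463
I3: z[3]−=0.236, z[0]+=0.236
R3: Y=0.1016 on G[2,3]
R4: Y=0.02469 on G[0,1]
C1: Y=0.000 on G[1,4]
R5: Y=0.02646 on G[4,1]
R6: Y=0.1344 on G[1,2]
R7: Y=0.007246 on G[2,0]
R8: Y=0.4132 on G[4,0]
R9: Y=0.009804 on G[3,1]
C2: Y=0.000 on G[3,4]
R10: Y=0.0002041 on G[4,1]
R11: Y=0.0008130 on G[2,4]
I4: z[3]−=0.454, z[4]+=0.454
R12: Y=0.001582 on G[0,2]
V1: row V4−V2=3.21, i_V1 at 4,2
solve → V1=-3.073, V2=-3.567, V3=-4.751, V4=-0.3573
aux → i_V1=0.01965

-0.1476 A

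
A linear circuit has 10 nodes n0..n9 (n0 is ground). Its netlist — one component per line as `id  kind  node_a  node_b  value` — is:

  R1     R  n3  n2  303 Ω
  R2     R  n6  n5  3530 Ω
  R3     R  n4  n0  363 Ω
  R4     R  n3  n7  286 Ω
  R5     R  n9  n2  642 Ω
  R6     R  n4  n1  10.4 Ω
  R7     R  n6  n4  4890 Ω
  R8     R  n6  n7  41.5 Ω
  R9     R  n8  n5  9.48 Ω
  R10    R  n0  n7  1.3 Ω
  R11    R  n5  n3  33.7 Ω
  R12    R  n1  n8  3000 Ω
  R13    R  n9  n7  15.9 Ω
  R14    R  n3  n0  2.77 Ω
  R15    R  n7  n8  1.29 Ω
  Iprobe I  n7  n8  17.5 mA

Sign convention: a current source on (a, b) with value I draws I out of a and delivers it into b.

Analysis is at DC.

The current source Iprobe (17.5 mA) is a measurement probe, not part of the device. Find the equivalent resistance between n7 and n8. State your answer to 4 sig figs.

R_eq = 1.255 Ω

Apply KCL at each of the 9 non-ground nodes and solve the resulting linear system.
Node n1: branches {R6, R12} → V_1 = 0.002199
Node n2: branches {R1, R5} → V_2 = 0.0006754
Node n3: branches {R1, R4, R11, R14} → V_3 = 0.001263
Node n4: branches {R3, R6, R7} → V_4 = 0.002132
Node n5: branches {R2, R9, R11} → V_5 = 0.01691
Node n6: branches {R2, R7, R8} → V_6 = -0.0003758
Node n7: branches {R4, R8, R10, R13, R15, Iprobe} → V_7 = -0.0006003
Node n8: branches {R9, R12, R15, Iprobe} → V_8 = 0.02136
Node n9: branches {R5, R13} → V_9 = -0.0005695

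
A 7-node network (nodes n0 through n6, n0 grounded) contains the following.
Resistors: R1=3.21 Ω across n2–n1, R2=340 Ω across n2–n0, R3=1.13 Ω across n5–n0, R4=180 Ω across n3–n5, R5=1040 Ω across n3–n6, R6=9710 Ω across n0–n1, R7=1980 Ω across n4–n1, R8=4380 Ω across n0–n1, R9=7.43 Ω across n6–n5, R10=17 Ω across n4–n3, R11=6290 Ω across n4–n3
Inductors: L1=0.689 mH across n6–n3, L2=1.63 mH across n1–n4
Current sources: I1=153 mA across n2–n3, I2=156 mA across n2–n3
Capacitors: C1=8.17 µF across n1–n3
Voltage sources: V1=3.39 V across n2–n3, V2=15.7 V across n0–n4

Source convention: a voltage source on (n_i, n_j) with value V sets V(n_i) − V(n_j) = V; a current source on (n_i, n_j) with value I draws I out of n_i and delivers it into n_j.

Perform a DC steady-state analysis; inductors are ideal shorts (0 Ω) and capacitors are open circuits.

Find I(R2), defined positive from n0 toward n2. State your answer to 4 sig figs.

Element admittances at DC:
  Y(R1) = 0.3115 S between n2,n1
  Y(R2) = 0.002941 S between n2,n0
  L1: short n6↔n3 (DC inductor)
  Y(R3) = 0.8850 S between n5,n0
  Y(R4) = 0.005556 S between n3,n5
  Y(R5) = 0.0009615 S between n3,n6
  Y(R6) = 0.0001030 S between n0,n1
  Y(R7) = 0.0005051 S between n4,n1
  L2: short n1↔n4 (DC inductor)
  Y(R8) = 0.0002283 S between n0,n1
  Y(R9) = 0.1346 S between n6,n5
  Y(R10) = 0.05882 S between n4,n3
  I1: injects 0.153 A into n3 (from n2)
  Y(R11) = 0.0001590 S between n4,n3
  I2: injects 0.156 A into n3 (from n2)
  Y(C1) = 0.000 S between n1,n3
  V1: constraint V(n2)−V(n3) = 3.39
  V2: constraint V(n0)−V(n4) = 15.7
Assemble and solve the 10×10 MNA system:
  V(n1)=-15.70  V(n2)=-10.53  V(n3)=-13.92  V(n4)=-15.70  V(n5)=-1.903  V(n6)=-13.92
  i(L1)=1.617  i(L2)=1.615  i(V1)=-1.888  i(V2)=-1.720

0.03097 A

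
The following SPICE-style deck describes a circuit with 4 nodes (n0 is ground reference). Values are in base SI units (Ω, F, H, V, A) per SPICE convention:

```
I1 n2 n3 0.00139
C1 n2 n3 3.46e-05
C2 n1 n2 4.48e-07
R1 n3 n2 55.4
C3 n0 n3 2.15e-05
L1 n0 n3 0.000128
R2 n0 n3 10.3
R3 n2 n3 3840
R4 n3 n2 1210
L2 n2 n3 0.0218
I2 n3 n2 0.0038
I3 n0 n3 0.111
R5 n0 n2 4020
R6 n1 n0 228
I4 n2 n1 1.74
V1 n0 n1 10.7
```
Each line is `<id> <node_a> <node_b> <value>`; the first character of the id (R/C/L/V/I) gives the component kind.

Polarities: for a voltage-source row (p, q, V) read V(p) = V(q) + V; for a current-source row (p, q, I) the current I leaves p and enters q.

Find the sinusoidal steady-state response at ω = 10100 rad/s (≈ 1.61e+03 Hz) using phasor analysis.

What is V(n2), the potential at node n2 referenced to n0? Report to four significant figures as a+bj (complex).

Element admittances at ω=10100 rad/s:
  I1: injects 0.00139 A into n3 (from n2)
  Y(C1) = 0.000+0.3495j S between n2,n3
  Y(C2) = 0.000+0.004525j S between n1,n2
  Y(R1) = 0.01805+0.000j S between n3,n2
  Y(C3) = 0.000+0.2172j S between n0,n3
  Y(L1) = 0.000-0.7735j S between n0,n3
  Y(R2) = 0.09709+0.000j S between n0,n3
  Y(R3) = 0.0002604+0.000j S between n2,n3
  Y(R4) = 0.0008264+0.000j S between n3,n2
  Y(L2) = 0.000-0.004542j S between n2,n3
  I2: injects 0.0038 A into n2 (from n3)
  I3: injects 0.111 A into n3 (from n0)
  Y(R5) = 0.0002488+0.000j S between n0,n2
  Y(R6) = 0.004386+0.000j S between n1,n0
  I4: injects 1.74 A into n1 (from n2)
  V1: constraint V(n0)−V(n1) = 10.7
Assemble and solve the 4×4 MNA system:
  V(n1)=-10.70+0.000j  V(n2)=-0.8217+2.148j  V(n3)=-0.4139-2.838j
  i(V1)=-1.777-0.04470j

-0.8217+2.148j V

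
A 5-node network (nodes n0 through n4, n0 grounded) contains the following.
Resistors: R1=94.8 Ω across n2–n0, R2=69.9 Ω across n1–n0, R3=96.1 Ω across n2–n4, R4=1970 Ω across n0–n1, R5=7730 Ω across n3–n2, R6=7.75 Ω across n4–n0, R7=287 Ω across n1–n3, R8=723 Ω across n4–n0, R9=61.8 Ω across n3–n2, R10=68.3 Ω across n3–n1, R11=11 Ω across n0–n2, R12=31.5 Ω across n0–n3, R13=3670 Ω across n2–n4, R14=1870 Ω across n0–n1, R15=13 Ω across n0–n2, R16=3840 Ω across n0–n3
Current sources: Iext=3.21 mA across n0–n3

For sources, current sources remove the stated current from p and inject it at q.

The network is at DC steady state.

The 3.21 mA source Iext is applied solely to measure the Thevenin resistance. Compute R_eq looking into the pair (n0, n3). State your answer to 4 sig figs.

Element admittances at DC:
  Y(R1) = 0.01055 S between n2,n0
  Y(R2) = 0.01431 S between n1,n0
  Y(R3) = 0.01041 S between n2,n4
  Y(R4) = 0.0005076 S between n0,n1
  Y(R5) = 0.0001294 S between n3,n2
  Y(R6) = 0.1290 S between n4,n0
  Y(R7) = 0.003484 S between n1,n3
  Y(R8) = 0.001383 S between n4,n0
  Y(R9) = 0.01618 S between n3,n2
  Y(R10) = 0.01464 S between n3,n1
  Y(R11) = 0.09091 S between n0,n2
  Y(R12) = 0.03175 S between n0,n3
  Y(R13) = 0.0002725 S between n2,n4
  Y(R14) = 0.0005348 S between n0,n1
  Y(R15) = 0.07692 S between n0,n2
  Y(R16) = 0.0002604 S between n0,n3
  Iext: injects 0.00321 A into n3 (from n0)
Assemble and solve the 4×4 MNA system:
  V(n1)=0.03142  V(n2)=0.004626  V(n3)=0.05802  V(n4)=0.0003501

R_eq = 18.07 Ω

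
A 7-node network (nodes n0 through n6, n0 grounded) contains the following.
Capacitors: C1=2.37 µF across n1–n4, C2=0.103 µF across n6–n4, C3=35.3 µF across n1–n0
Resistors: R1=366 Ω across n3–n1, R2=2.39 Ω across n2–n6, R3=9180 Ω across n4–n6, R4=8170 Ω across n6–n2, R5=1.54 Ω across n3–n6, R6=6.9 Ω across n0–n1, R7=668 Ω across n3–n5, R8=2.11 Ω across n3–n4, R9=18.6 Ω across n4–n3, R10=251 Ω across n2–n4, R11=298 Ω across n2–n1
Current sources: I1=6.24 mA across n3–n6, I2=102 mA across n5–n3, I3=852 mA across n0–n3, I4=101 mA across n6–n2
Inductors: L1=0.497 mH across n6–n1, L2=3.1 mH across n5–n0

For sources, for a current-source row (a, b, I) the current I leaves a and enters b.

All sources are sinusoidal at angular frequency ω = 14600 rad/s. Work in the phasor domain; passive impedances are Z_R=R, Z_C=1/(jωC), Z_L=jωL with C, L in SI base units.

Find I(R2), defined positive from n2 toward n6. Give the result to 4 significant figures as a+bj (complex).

Element admittances at ω=14600 rad/s:
  Y(C1) = 0.000+0.03460j S between n1,n4
  Y(R1) = 0.002732+0.000j S between n3,n1
  Y(R2) = 0.4184+0.000j S between n2,n6
  Y(R3) = 0.0001089+0.000j S between n4,n6
  I1: injects 0.00624 A into n6 (from n3)
  Y(R4) = 0.0001224+0.000j S between n6,n2
  Y(C2) = 0.000+0.001504j S between n6,n4
  Y(R5) = 0.6494+0.000j S between n3,n6
  Y(R6) = 0.1449+0.000j S between n0,n1
  Y(L1) = 0.000-0.1378j S between n6,n1
  Y(L2) = 0.000-0.02209j S between n5,n0
  Y(R7) = 0.001497+0.000j S between n3,n5
  Y(R8) = 0.4739+0.000j S between n3,n4
  Y(R9) = 0.05376+0.000j S between n4,n3
  I2: injects 0.102 A into n3 (from n5)
  Y(R10) = 0.003984+0.000j S between n2,n4
  Y(R11) = 0.003356+0.000j S between n2,n1
  Y(C3) = 0.000+0.5154j S between n1,n0
  I3: injects 0.852 A into n3 (from n0)
  I4: injects 0.101 A into n2 (from n6)
Assemble and solve the 6×6 MNA system:
  V(n1)=0.4488-1.712j  V(n2)=2.174+7.069j  V(n3)=3.790+6.873j  V(n4)=4.318+6.616j  V(n5)=-0.7576-4.308j  V(n6)=1.926+7.144j

0.1037-0.03126j A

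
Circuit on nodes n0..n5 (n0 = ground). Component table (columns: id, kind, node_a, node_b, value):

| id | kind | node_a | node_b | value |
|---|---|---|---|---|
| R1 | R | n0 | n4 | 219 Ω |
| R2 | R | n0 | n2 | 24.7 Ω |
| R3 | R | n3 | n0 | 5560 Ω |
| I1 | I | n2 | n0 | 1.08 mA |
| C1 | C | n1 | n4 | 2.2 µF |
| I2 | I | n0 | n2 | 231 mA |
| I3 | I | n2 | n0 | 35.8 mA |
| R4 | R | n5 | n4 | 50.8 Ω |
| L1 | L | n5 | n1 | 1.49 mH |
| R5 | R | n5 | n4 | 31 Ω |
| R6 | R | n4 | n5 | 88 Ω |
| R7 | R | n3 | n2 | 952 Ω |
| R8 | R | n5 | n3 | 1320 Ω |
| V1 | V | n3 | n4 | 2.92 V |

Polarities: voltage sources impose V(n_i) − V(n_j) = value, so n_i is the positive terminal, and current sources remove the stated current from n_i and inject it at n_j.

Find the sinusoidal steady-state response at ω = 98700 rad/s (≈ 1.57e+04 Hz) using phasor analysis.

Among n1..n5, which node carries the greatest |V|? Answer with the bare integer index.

Apply KCL at each of the 5 non-ground nodes and solve the resulting linear system.
Node n1: branches {C1, L1} → V_1 = 0.2405-0.0001209j
Node n2: branches {R2, I1, I2, I3, R7} → V_2 = 4.753+0.000j
Node n3: branches {R3, R7, R8, V1} → V_3 = 3.162+0.000j
Node n4: branches {R1, C1, R4, R5, R6, V1} → V_4 = 0.2417+0.000j
Node n5: branches {R4, L1, R5, R6, R8} → V_5 = 0.2758+0.003739j
Source currents: i(V1)=-0.001083+2.832e-06j

2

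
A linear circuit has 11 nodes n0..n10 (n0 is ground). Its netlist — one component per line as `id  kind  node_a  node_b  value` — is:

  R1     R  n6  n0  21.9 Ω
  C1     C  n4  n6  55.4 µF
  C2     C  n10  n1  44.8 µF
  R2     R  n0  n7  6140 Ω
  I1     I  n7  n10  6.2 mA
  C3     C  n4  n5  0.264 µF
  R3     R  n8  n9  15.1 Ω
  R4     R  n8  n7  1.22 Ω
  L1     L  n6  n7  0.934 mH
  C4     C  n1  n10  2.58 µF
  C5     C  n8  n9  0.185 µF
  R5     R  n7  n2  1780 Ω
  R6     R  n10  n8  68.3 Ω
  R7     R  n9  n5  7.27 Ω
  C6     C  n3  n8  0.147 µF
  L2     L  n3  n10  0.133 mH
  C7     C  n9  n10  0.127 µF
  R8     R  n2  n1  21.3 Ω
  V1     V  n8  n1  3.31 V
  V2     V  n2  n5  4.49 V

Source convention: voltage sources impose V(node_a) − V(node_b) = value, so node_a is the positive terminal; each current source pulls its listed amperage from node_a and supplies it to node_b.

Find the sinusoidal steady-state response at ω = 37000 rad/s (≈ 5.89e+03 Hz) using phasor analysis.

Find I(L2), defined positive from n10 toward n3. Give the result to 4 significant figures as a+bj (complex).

0.0001645-0.01843j A

Element admittances at ω=37000 rad/s:
  Y(R1) = 0.04566+0.000j S between n6,n0
  Y(C1) = 0.000+2.050j S between n4,n6
  Y(C2) = 0.000+1.658j S between n10,n1
  Y(R2) = 0.0001629+0.000j S between n0,n7
  I1: injects 0.0062 A into n10 (from n7)
  Y(C3) = 0.000+0.009768j S between n4,n5
  Y(R3) = 0.06623+0.000j S between n8,n9
  Y(R4) = 0.8197+0.000j S between n8,n7
  Y(L1) = 0.000-0.02894j S between n6,n7
  Y(C4) = 0.000+0.09546j S between n1,n10
  Y(C5) = 0.000+0.006845j S between n8,n9
  Y(R5) = 0.0005618+0.000j S between n7,n2
  Y(R6) = 0.01464+0.000j S between n10,n8
  Y(R7) = 0.1376+0.000j S between n9,n5
  Y(C6) = 0.000+0.005439j S between n3,n8
  Y(L2) = 0.000-0.2032j S between n3,n10
  Y(C7) = 0.000+0.004699j S between n9,n10
  Y(R8) = 0.04695+0.000j S between n2,n1
  V1: constraint V(n8)−V(n1) = 3.31
  V2: constraint V(n2)−V(n5) = 4.49
Assemble and solve the 12×12 MNA system:
  V(n1)=-5.204+0.4734j  V(n2)=-1.231+1.179j  V(n3)=-5.282+0.4431j  V(n4)=-0.02034+0.004151j  V(n5)=-5.721+1.179j  V(n6)=0.006832-0.001448j  V(n7)=-1.915+0.4059j  V(n8)=-1.894+0.4734j  V(n9)=-4.446+1.018j  V(n10)=-5.192+0.4439j
  i(V1)=-0.2381-0.05549j  i(V2)=-0.1869-0.03357j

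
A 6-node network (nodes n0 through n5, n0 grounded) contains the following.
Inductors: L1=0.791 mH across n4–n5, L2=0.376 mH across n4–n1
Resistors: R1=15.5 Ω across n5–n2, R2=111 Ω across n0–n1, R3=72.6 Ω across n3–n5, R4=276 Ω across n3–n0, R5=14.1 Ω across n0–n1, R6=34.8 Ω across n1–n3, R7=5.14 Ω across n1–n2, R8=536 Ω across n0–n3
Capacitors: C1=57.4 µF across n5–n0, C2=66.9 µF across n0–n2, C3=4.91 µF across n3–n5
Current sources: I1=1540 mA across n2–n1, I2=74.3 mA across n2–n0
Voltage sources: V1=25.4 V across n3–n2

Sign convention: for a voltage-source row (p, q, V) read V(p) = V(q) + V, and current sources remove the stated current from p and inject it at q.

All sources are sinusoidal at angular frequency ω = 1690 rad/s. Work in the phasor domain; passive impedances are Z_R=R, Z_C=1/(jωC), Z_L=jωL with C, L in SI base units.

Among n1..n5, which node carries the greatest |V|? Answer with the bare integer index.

MNA unknowns: 5 node voltages V₁..V_5 plus 1 source current (V1)
L1: Y=0.000-0.7481j on G[4,5]
R1: Y=0.06452+0.000j on G[5,2]
C1: Y=0.000+0.09701j on G[5,0]
I1: z[2]−=1.54, z[1]+=1.54
L2: Y=0.000-1.574j on G[4,1]
I2: z[2]−=0.0743, z[0]+=0.0743
C2: Y=0.000+0.1131j on G[0,2]
R2: Y=0.009009+0.000j on G[0,1]
R3: Y=0.01377+0.000j on G[3,5]
R4: Y=0.003623+0.000j on G[3,0]
R5: Y=0.07092+0.000j on G[0,1]
R6: Y=0.02874+0.000j on G[1,3]
C3: Y=0.000+0.008298j on G[3,5]
R7: Y=0.1946+0.000j on G[1,2]
R8: Y=0.001866+0.000j on G[0,3]
V1: row V3−V2=25.4, i_V1 at 3,2
solve → V1=3.519+1.794j, V2=-4.608+2.910j, V3=20.79+2.910j, V4=3.586+1.683j, V5=3.727+1.451j
aux → i_V1=-0.8334-0.2097j

3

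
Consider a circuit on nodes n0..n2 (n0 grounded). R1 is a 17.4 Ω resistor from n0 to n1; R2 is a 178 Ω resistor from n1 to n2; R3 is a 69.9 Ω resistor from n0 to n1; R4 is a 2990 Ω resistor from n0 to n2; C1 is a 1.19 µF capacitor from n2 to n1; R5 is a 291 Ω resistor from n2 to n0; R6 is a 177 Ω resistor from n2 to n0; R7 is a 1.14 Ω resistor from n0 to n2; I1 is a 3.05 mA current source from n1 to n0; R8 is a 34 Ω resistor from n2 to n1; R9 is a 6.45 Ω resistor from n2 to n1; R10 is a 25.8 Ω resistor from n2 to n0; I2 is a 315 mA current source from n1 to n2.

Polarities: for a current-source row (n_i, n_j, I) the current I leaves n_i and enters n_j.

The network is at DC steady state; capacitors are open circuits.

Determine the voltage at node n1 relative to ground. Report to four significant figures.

-1.152 V

Element admittances at DC:
  Y(R1) = 0.05747 S between n0,n1
  Y(R2) = 0.005618 S between n1,n2
  Y(R3) = 0.01431 S between n0,n1
  Y(R4) = 0.0003344 S between n0,n2
  Y(C1) = 0.000 S between n2,n1
  Y(R5) = 0.003436 S between n2,n0
  Y(R6) = 0.005650 S between n2,n0
  Y(R7) = 0.8772 S between n0,n2
  I1: injects 0.00305 A into n0 (from n1)
  Y(R8) = 0.02941 S between n2,n1
  Y(R9) = 0.1550 S between n2,n1
  Y(R10) = 0.03876 S between n2,n0
  I2: injects 0.315 A into n2 (from n1)
Assemble and solve the 2×2 MNA system:
  V(n1)=-1.152  V(n2)=0.08607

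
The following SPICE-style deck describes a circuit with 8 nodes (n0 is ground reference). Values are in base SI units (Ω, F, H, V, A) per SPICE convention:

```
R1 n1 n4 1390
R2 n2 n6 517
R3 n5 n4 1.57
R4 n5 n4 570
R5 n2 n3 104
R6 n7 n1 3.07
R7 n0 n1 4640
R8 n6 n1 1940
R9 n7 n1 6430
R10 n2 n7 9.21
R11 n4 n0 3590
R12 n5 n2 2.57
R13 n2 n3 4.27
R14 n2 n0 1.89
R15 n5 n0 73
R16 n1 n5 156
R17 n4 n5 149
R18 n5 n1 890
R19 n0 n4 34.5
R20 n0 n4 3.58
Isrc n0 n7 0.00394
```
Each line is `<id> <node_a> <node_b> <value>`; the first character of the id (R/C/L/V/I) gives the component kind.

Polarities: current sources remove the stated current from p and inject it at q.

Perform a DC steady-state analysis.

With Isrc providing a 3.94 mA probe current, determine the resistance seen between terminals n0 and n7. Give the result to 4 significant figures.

MNA unknowns: 7 node voltages V₁..V_7
R1: Y=0.0007194 on G[1,4]
R2: Y=0.001934 on G[2,6]
R3: Y=0.6369 on G[5,4]
R4: Y=0.001754 on G[5,4]
R5: Y=0.009615 on G[2,3]
R6: Y=0.3257 on G[7,1]
R7: Y=0.0002155 on G[0,1]
R8: Y=0.0005155 on G[6,1]
R9: Y=0.0001555 on G[7,1]
R10: Y=0.1086 on G[2,7]
R11: Y=0.0002786 on G[4,0]
R12: Y=0.3891 on G[5,2]
R13: Y=0.2342 on G[2,3]
R14: Y=0.5291 on G[2,0]
R15: Y=0.01370 on G[5,0]
R16: Y=0.006410 on G[1,5]
R17: Y=0.006711 on G[4,5]
R18: Y=0.001124 on G[5,1]
R19: Y=0.02899 on G[0,4]
R20: Y=0.2793 on G[0,4]
Isrc: z[0]−=0.00394, z[7]+=0.00394
solve → V1=0.03825, V2=0.005701, V3=0.005701, V4=0.002785, V5=0.004077, V6=0.01255, V7=0.03918

R_eq = 9.945 Ω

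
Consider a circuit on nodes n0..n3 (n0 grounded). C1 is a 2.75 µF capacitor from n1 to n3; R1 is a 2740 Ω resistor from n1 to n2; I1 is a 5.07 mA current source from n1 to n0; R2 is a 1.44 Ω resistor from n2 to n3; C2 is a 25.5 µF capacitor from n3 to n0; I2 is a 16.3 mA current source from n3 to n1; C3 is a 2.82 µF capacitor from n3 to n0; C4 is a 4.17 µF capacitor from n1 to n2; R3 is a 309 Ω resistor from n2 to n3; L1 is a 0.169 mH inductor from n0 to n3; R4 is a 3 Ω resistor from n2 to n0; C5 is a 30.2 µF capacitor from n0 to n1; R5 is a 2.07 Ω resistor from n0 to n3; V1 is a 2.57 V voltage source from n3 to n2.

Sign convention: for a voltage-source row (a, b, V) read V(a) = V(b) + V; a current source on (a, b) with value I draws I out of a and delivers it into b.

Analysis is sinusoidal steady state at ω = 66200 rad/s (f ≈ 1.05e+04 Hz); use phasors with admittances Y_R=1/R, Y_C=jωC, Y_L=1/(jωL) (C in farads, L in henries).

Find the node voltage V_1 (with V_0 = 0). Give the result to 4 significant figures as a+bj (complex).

-0.2210-0.05148j V

Element admittances at ω=66200 rad/s:
  Y(C1) = 0.000+0.1820j S between n1,n3
  Y(R1) = 0.0003650+0.000j S between n1,n2
  I1: injects 0.00507 A into n0 (from n1)
  Y(R2) = 0.6944+0.000j S between n2,n3
  Y(C2) = 0.000+1.688j S between n3,n0
  I2: injects 0.0163 A into n1 (from n3)
  Y(C3) = 0.000+0.1867j S between n3,n0
  Y(C4) = 0.000+0.2761j S between n1,n2
  Y(R3) = 0.003236+0.000j S between n2,n3
  Y(L1) = 0.000-0.08938j S between n0,n3
  Y(R4) = 0.3333+0.000j S between n2,n0
  Y(C5) = 0.000+1.999j S between n0,n1
  Y(R5) = 0.4831+0.000j S between n0,n3
  V1: constraint V(n3)−V(n2) = 2.57
Assemble and solve the 4×4 MNA system:
  V(n1)=-0.2210-0.05148j  V(n2)=-2.207-0.2532j  V(n3)=0.3633-0.2532j
  i(V1)=-2.474-0.6326j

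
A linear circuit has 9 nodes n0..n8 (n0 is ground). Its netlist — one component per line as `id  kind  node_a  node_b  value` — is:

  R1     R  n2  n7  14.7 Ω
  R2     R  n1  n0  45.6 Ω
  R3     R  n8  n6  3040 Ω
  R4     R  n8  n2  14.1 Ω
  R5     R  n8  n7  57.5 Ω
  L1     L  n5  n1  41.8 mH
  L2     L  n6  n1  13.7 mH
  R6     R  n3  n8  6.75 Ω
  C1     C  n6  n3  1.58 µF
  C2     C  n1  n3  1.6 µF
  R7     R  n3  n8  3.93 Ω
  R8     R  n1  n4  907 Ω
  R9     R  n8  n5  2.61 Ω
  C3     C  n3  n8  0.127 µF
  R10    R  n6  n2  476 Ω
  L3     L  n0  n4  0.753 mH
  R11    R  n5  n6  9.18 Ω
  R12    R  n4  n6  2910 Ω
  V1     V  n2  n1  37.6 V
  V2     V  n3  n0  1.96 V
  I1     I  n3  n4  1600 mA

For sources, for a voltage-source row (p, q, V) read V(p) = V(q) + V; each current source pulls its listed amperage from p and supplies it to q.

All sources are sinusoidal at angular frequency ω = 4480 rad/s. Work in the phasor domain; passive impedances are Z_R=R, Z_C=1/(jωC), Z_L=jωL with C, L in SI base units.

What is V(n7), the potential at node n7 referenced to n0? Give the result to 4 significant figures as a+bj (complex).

Element admittances at ω=4480 rad/s:
  Y(R1) = 0.06803+0.000j S between n2,n7
  Y(R2) = 0.02193+0.000j S between n1,n0
  Y(R3) = 0.0003289+0.000j S between n8,n6
  Y(R4) = 0.07092+0.000j S between n8,n2
  Y(R5) = 0.01739+0.000j S between n8,n7
  Y(L1) = 0.000-0.005340j S between n5,n1
  Y(L2) = 0.000-0.01629j S between n6,n1
  Y(R6) = 0.1481+0.000j S between n3,n8
  Y(C1) = 0.000+0.007078j S between n6,n3
  Y(C2) = 0.000+0.007168j S between n1,n3
  Y(R7) = 0.2545+0.000j S between n3,n8
  Y(R8) = 0.001103+0.000j S between n1,n4
  Y(R9) = 0.3831+0.000j S between n8,n5
  Y(C3) = 0.000+0.0005690j S between n3,n8
  Y(R10) = 0.002101+0.000j S between n6,n2
  Y(L3) = 0.000-0.2964j S between n0,n4
  Y(R11) = 0.1089+0.000j S between n5,n6
  Y(R12) = 0.0003436+0.000j S between n4,n6
  V1: constraint V(n2)−V(n1) = 37.6
  V2: constraint V(n3)−V(n0) = 1.96
  I1: injects 1.6 A into n4 (from n3)
Assemble and solve the 10×10 MNA system:
  V(n1)=-25.57-3.058j  V(n2)=12.03-3.058j  V(n3)=1.960+0.000j  V(n4)=0.03012+5.305j  V(n5)=3.176+2.195j  V(n6)=2.380+6.152j  V(n7)=10.29-2.299j  V(n8)=3.476+0.6694j
  i(V1)=-0.7452+0.3353j  i(V2)=-1.012+0.07599j

10.29-2.299j V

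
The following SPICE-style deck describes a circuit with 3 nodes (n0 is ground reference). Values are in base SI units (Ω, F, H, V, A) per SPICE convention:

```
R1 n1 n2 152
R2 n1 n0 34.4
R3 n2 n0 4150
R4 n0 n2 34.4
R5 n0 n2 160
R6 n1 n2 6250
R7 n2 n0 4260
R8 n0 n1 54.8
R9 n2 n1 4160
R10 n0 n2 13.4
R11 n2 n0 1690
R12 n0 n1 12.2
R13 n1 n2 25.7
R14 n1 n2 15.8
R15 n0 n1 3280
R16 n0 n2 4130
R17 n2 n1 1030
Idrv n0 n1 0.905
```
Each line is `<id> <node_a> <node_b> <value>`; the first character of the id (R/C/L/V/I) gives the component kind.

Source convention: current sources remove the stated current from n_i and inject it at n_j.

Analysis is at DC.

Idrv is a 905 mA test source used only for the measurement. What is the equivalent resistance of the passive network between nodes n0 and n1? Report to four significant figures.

R_eq = 5.407 Ω

MNA unknowns: 2 node voltages V₁..V_2
R1: Y=0.006579 on G[1,2]
R2: Y=0.02907 on G[1,0]
R3: Y=0.0002410 on G[2,0]
R4: Y=0.02907 on G[0,2]
R5: Y=0.006250 on G[0,2]
R6: Y=0.0001600 on G[1,2]
R7: Y=0.0002347 on G[2,0]
R8: Y=0.01825 on G[0,1]
R9: Y=0.0002404 on G[2,1]
R10: Y=0.07463 on G[0,2]
R11: Y=0.0005917 on G[2,0]
R12: Y=0.08197 on G[0,1]
R13: Y=0.03891 on G[1,2]
R14: Y=0.06329 on G[1,2]
R15: Y=0.0003049 on G[0,1]
R16: Y=0.0002421 on G[0,2]
R17: Y=0.0009709 on G[2,1]
Idrv: z[0]−=0.905, z[1]+=0.905
solve → V1=4.893, V2=2.435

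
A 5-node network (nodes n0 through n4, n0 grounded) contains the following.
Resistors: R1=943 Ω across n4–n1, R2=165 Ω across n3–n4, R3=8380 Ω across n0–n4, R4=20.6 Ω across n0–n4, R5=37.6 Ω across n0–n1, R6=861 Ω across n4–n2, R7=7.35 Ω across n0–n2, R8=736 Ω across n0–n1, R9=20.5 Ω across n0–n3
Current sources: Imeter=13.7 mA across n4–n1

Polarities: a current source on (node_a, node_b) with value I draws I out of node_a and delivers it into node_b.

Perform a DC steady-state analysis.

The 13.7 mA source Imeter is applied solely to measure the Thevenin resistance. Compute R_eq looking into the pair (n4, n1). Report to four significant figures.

R_eq = 50.97 Ω

MNA unknowns: 4 node voltages V₁..V_4
R1: Y=0.001060 on G[4,1]
R2: Y=0.006061 on G[3,4]
R3: Y=0.0001193 on G[0,4]
R4: Y=0.04854 on G[0,4]
R5: Y=0.02660 on G[0,1]
R6: Y=0.001161 on G[4,2]
R7: Y=0.1361 on G[0,2]
R8: Y=0.001359 on G[0,1]
R9: Y=0.04878 on G[0,3]
Imeter: z[4]−=0.0137, z[1]+=0.0137
solve → V1=0.4636, V2=-0.001987, V3=-0.02594, V4=-0.2347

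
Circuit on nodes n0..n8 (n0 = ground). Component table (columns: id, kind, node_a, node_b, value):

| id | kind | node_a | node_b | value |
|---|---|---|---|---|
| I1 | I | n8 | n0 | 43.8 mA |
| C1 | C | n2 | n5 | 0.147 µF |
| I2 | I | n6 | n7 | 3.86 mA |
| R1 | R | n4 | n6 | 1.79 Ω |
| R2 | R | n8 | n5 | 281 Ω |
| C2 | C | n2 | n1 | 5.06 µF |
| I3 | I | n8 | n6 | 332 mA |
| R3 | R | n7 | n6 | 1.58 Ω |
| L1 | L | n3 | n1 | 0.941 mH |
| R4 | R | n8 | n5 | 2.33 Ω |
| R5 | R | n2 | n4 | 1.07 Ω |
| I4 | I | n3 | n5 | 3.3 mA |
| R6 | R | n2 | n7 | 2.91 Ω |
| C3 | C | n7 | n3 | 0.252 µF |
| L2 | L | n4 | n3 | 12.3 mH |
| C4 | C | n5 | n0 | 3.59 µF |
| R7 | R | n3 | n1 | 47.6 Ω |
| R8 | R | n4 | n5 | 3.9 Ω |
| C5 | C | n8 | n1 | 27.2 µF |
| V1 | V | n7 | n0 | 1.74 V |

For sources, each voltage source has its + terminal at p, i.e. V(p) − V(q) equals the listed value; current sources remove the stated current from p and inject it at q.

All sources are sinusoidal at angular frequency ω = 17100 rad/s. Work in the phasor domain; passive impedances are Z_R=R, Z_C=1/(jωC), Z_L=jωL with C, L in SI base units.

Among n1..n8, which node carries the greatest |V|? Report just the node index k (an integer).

Element admittances at ω=17100 rad/s:
  I1: injects 0.0438 A into n0 (from n8)
  Y(C1) = 0.000+0.002514j S between n2,n5
  I2: injects 0.00386 A into n7 (from n6)
  Y(R1) = 0.5587+0.000j S between n4,n6
  Y(R2) = 0.003559+0.000j S between n8,n5
  Y(C2) = 0.000+0.08653j S between n2,n1
  I3: injects 0.332 A into n6 (from n8)
  Y(R3) = 0.6329+0.000j S between n7,n6
  Y(L1) = 0.000-0.06215j S between n3,n1
  Y(R4) = 0.4292+0.000j S between n8,n5
  Y(R5) = 0.9346+0.000j S between n2,n4
  I4: injects 0.0033 A into n5 (from n3)
  Y(R6) = 0.3436+0.000j S between n2,n7
  Y(C3) = 0.000+0.004309j S between n7,n3
  Y(L2) = 0.000-0.004754j S between n4,n3
  Y(C4) = 0.000+0.06139j S between n5,n0
  Y(R7) = 0.02101+0.000j S between n3,n1
  Y(R8) = 0.2564+0.000j S between n4,n5
  Y(C5) = 0.000+0.4651j S between n8,n1
  V1: constraint V(n7)−V(n0) = 1.74
Assemble and solve the 9×9 MNA system:
  V(n1)=-0.09296+0.6783j  V(n2)=1.460-0.07546j  V(n3)=-0.1189+0.6328j  V(n4)=1.429+0.04359j  V(n5)=0.3422+0.4993j  V(n6)=1.869+0.02044j  V(n7)=1.740+0.000j  V(n8)=-0.3833+0.8113j
  i(V1)=-0.01315-0.02101j

6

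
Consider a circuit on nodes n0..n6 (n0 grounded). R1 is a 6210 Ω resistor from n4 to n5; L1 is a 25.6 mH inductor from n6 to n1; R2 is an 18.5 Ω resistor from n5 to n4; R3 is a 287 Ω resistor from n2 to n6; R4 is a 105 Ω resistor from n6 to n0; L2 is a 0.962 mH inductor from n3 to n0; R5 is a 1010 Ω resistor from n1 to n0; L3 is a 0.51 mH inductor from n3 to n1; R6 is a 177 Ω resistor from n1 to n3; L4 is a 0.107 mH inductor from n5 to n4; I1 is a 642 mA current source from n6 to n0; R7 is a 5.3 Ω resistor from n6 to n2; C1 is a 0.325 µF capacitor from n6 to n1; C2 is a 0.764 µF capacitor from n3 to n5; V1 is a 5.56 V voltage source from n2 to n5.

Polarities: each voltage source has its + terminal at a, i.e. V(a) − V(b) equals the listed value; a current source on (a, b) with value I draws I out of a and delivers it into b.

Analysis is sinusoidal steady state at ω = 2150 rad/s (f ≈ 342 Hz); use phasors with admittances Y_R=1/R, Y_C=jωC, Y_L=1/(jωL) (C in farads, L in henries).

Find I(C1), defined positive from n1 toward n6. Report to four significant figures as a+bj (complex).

Element admittances at ω=2150 rad/s:
  Y(R1) = 0.0001610+0.000j S between n4,n5
  Y(L1) = 0.000-0.01817j S between n6,n1
  Y(R2) = 0.05405+0.000j S between n5,n4
  Y(R3) = 0.003484+0.000j S between n2,n6
  Y(R4) = 0.009524+0.000j S between n6,n0
  Y(L2) = 0.000-0.4835j S between n3,n0
  Y(R5) = 0.0009901+0.000j S between n1,n0
  Y(L3) = 0.000-0.9120j S between n3,n1
  Y(R6) = 0.005650+0.000j S between n1,n3
  Y(L4) = 0.000-4.347j S between n5,n4
  I1: injects 0.642 A into n0 (from n6)
  Y(R7) = 0.1887+0.000j S between n6,n2
  Y(C1) = 0.000+0.0006988j S between n6,n1
  Y(C2) = 0.000+0.001643j S between n3,n5
  V1: constraint V(n2)−V(n5) = 5.56
Assemble and solve the 7×7 MNA system:
  V(n1)=-0.9628-1.483j  V(n2)=-20.02-29.97j  V(n3)=-0.5976-0.9365j  V(n4)=-25.58-29.97j  V(n5)=-25.58-29.97j  V(n6)=-19.77-30.19j
  i(V1)=0.04769-0.04103j

-0.02006+0.01314j A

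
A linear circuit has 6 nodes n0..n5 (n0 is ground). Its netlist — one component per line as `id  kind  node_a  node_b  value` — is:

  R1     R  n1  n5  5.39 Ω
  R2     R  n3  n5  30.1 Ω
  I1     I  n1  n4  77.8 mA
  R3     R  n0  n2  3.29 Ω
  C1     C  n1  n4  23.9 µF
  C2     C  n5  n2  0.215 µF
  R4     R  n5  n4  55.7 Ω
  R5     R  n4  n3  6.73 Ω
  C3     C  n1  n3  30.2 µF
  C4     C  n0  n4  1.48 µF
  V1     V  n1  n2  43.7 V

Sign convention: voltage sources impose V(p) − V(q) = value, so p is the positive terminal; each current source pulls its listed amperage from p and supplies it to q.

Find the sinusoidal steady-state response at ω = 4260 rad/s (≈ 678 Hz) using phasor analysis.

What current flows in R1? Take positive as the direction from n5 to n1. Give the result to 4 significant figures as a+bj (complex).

Apply KCL at each of the 5 non-ground nodes and solve the resulting linear system.
Node n1: branches {R1, I1, C1, C3, V1} → V_1 = 43.66-0.8809j
Node n2: branches {R3, C2, V1} → V_2 = -0.03864-0.8809j
Node n3: branches {R2, R5, C3} → V_3 = 42.58-0.9660j
Node n4: branches {I1, C1, R4, R5, C4} → V_4 = 42.47-1.863j
Node n5: branches {R1, R2, C2, R4} → V_5 = 43.42-1.135j
Source currents: i(V1)=-0.01198-0.3076j

-0.04508-0.04723j A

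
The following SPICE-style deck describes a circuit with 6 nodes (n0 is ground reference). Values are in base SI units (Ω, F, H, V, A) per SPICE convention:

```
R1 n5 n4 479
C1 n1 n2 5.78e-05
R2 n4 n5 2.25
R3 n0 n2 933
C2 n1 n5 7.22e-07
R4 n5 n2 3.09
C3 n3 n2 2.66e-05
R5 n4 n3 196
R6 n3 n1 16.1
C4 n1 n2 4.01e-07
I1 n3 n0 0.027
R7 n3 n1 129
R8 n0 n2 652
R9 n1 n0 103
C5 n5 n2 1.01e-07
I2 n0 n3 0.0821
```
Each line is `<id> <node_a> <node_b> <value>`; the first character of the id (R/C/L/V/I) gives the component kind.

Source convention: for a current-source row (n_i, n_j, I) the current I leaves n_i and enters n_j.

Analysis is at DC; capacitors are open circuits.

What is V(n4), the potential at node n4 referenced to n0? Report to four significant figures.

3.581 V

MNA unknowns: 5 node voltages V₁..V_5
R1: Y=0.002088 on G[5,4]
C1: Y=0.000 on G[1,2]
R2: Y=0.4444 on G[4,5]
R3: Y=0.001072 on G[0,2]
C2: Y=0.000 on G[1,5]
R4: Y=0.3236 on G[5,2]
C3: Y=0.000 on G[3,2]
R5: Y=0.005102 on G[4,3]
R6: Y=0.06211 on G[3,1]
C4: Y=0.000 on G[1,2]
I1: z[3]−=0.027, z[0]+=0.027
R7: Y=0.007752 on G[3,1]
R8: Y=0.001534 on G[0,2]
R9: Y=0.009709 on G[1,0]
C5: Y=0.000 on G[5,2]
I2: z[0]−=0.0821, z[3]+=0.0821
solve → V1=4.727, V2=3.532, V3=5.384, V4=3.581, V5=3.560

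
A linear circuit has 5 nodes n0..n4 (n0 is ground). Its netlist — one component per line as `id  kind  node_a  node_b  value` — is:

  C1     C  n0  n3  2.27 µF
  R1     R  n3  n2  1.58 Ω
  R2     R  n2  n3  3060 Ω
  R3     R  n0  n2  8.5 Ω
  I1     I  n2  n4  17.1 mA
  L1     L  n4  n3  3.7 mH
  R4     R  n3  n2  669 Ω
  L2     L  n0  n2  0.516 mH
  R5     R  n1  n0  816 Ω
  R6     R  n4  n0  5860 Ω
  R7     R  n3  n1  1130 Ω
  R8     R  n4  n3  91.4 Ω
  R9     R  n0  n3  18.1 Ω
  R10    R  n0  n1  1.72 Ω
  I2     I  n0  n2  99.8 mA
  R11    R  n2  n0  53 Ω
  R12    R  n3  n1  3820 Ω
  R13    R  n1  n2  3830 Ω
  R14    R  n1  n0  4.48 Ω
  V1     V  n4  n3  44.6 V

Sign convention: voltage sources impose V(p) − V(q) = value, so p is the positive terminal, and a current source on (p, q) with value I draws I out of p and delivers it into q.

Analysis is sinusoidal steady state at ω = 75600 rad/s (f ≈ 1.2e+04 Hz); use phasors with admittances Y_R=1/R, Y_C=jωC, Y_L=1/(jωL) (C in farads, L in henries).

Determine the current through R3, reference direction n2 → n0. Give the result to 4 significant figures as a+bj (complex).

0.03810-0.02002j A

MNA unknowns: 4 node voltages V₁..V_4 plus 1 source current (V1)
C1: Y=0.000+0.1716j on G[0,3]
R1: Y=0.6329+0.000j on G[3,2]
R2: Y=0.0003268+0.000j on G[2,3]
R3: Y=0.1176+0.000j on G[0,2]
I1: z[2]−=0.0171, z[4]+=0.0171
L1: Y=0.000-0.003575j on G[4,3]
R4: Y=0.001495+0.000j on G[3,2]
L2: Y=0.000-0.02563j on G[0,2]
R5: Y=0.001225+0.000j on G[1,0]
R6: Y=0.0001706+0.000j on G[4,0]
R7: Y=0.0008850+0.000j on G[3,1]
R8: Y=0.01094+0.000j on G[4,3]
R9: Y=0.05525+0.000j on G[0,3]
R10: Y=0.5814+0.000j on G[0,1]
I2: z[0]−=0.0998, z[2]+=0.0998
R11: Y=0.01887+0.000j on G[2,0]
R12: Y=0.0002618+0.000j on G[3,1]
R13: Y=0.0002611+0.000j on G[1,2]
R14: Y=0.2232+0.000j on G[1,0]
V1: row V4−V3=44.6, i_V1 at 4,3
solve → V1=0.0004691-0.0003675j, V2=0.3239-0.1702j, V3=0.2565-0.2199j, V4=44.86-0.2199j
aux → i_V1=-0.4785+0.1595j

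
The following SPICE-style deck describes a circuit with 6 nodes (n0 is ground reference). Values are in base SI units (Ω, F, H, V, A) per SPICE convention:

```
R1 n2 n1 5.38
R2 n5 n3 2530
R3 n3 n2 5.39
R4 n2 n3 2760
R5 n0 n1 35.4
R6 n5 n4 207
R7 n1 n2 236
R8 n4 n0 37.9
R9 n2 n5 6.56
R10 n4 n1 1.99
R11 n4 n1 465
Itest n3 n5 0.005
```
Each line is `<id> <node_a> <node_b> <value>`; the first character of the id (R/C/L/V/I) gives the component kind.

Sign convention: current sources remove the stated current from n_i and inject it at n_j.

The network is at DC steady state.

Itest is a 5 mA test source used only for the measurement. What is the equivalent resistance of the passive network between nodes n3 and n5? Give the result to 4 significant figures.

R_eq = 11.69 Ω

Element admittances at DC:
  Y(R1) = 0.1859 S between n2,n1
  Y(R2) = 0.0003953 S between n5,n3
  Y(R3) = 0.1855 S between n3,n2
  Y(R4) = 0.0003623 S between n2,n3
  Y(R5) = 0.02825 S between n0,n1
  Y(R6) = 0.004831 S between n5,n4
  Y(R7) = 0.004237 S between n1,n2
  Y(R8) = 0.02639 S between n4,n0
  Y(R9) = 0.1524 S between n2,n5
  Y(R10) = 0.5025 S between n4,n1
  Y(R11) = 0.002151 S between n4,n1
  Itest: injects 0.005 A into n5 (from n3)
Assemble and solve the 5×5 MNA system:
  V(n1)=-0.0001378  V(n2)=-0.0009158  V(n3)=-0.02769  V(n4)=0.0001475  V(n5)=0.03076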